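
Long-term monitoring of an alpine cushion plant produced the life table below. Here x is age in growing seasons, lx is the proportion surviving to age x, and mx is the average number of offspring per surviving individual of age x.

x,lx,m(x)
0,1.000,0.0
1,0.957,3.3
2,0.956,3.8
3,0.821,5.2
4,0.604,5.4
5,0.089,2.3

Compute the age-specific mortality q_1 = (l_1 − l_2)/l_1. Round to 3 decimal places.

0.001

q_1 = (l_1 − l_2) / l_1 = (0.957 − 0.956) / 0.957
     = 0.001 / 0.957 = 0.001045… → 0.001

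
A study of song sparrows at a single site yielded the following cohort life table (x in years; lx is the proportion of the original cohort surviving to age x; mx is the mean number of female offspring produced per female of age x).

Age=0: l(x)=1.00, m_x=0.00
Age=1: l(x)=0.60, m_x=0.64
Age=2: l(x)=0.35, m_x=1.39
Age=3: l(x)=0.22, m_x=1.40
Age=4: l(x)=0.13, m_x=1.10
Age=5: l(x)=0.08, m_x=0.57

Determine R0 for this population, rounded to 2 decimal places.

1.37

lx·mx by age: 0, 0.384, 0.4865, 0.308, 0.143, 0.0456
R0 = Σ lx·mx = 1.3671 → 1.37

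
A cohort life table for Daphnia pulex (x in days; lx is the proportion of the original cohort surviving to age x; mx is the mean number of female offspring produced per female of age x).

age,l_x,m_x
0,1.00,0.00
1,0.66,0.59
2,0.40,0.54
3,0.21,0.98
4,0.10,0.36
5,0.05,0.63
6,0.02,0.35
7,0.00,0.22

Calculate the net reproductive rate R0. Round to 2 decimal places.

lx·mx by age: 0, 0.3894, 0.216, 0.2058, 0.036, 0.0315, 0.007, 0
R0 = Σ lx·mx = 0.8857 → 0.89

0.89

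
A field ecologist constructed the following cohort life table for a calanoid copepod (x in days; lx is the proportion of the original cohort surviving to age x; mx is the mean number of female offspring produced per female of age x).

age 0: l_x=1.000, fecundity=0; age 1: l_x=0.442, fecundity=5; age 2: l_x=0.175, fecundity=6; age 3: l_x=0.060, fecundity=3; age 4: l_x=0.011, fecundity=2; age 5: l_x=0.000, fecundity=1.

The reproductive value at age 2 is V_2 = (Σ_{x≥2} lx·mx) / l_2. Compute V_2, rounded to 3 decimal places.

7.154

lx·mx for x ≥ 2: 1.05, 0.18, 0.022, 0 → sum = 1.252
V_2 = 1.252 / l_2 = 1.252 / 0.175 = 7.154286… → 7.154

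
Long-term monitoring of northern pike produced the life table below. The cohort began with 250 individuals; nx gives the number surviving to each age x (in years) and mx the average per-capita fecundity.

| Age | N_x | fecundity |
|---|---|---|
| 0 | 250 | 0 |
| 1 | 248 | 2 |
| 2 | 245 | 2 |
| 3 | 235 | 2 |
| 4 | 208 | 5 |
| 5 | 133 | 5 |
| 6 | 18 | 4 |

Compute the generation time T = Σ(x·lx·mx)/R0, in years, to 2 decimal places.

3.34

lx = nx/n0 = nx/250: 1, 0.992, 0.98, 0.94, 0.832, 0.532, 0.072
lx·mx: 0, 1.984, 1.96, 1.88, 4.16, 2.66, 0.288 → R0 = 12.932
x·lx·mx: 0, 1.984, 3.92, 5.64, 16.64, 13.3, 1.728 → Σ = 43.212
T = 43.212 / 12.932 = 3.341479… → 3.34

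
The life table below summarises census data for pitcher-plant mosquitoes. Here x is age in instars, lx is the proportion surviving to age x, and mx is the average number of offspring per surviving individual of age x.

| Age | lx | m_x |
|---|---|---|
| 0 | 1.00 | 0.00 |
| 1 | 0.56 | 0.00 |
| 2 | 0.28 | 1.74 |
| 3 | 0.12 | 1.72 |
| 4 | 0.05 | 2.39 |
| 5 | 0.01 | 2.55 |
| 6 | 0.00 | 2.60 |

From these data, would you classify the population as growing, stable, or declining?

declining

R0 = Σ lx·mx = 0 + 0 + 0.4872 + 0.2064 + 0.1195 + 0.0255 + 0 = 0.8386
R0 < 1, so the population is declining.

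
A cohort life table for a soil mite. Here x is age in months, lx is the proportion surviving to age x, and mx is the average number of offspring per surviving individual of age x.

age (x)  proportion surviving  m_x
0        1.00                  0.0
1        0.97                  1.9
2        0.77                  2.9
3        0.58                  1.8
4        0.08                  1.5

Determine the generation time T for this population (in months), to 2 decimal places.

lx·mx: 0, 1.843, 2.233, 1.044, 0.12 → R0 = 5.24
x·lx·mx: 0, 1.843, 4.466, 3.132, 0.48 → Σ = 9.921
T = 9.921 / 5.24 = 1.893321… → 1.89

1.89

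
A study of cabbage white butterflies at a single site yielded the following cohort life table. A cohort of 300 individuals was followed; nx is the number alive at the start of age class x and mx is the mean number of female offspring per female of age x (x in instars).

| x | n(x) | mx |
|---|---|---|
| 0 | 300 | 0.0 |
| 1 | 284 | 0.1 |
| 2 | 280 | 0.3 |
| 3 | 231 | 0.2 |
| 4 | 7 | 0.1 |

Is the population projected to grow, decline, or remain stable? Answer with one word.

lx = nx/n0 = nx/300: 1, 0.94667…, 0.93333…, 0.77, 0.02333…
R0 = Σ lx·mx = 0 + 0.094667… + 0.28… + 0.154 + 0.002333… = 0.531…
R0 < 1, so the population is declining.

declining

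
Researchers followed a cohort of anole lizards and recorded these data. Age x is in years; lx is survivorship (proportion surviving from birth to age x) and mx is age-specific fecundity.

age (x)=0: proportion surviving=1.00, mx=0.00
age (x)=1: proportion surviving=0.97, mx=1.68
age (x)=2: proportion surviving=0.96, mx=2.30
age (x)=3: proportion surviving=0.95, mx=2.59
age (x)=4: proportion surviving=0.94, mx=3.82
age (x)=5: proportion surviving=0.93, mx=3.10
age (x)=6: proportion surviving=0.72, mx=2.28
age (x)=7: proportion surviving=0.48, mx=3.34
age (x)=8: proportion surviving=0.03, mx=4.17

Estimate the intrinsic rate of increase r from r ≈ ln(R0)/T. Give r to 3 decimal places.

0.698

R0 = Σ lx·mx = 0 + 1.6296 + 2.208 + 2.4605 + 3.5908 + 2.883 + 1.6416 + 1.6032 + 0.1251 = 16.1418
Σ x·lx·mx = 64.2781; T = 64.2781/16.1418 = 3.98209…
r ≈ ln(R0)/T = ln(16.1418)/3.98209… = 0.69848… → 0.698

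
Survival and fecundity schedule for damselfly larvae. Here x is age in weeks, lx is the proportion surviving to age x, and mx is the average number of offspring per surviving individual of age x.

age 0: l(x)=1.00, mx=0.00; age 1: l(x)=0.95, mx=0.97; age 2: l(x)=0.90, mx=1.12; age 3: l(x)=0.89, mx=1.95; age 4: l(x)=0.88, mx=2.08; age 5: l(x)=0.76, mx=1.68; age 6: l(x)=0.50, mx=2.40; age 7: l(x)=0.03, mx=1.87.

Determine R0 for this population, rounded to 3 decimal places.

8.028

lx·mx by age: 0, 0.9215, 1.008, 1.7355, 1.8304, 1.2768, 1.2, 0.0561
R0 = Σ lx·mx = 8.0283 → 8.028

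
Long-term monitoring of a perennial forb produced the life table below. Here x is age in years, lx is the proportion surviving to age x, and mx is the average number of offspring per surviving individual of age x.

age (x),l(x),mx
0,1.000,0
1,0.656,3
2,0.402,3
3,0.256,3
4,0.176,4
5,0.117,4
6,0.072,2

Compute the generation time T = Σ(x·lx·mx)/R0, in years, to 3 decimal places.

2.416

lx·mx: 0, 1.968, 1.206, 0.768, 0.704, 0.468, 0.144 → R0 = 5.258
x·lx·mx: 0, 1.968, 2.412, 2.304, 2.816, 2.34, 0.864 → Σ = 12.704
T = 12.704 / 5.258 = 2.416128… → 2.416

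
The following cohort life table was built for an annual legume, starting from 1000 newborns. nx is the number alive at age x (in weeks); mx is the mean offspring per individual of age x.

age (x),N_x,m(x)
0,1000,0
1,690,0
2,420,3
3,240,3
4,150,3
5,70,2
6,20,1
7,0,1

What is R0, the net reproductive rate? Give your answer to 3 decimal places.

2.590

lx = nx/n0 = nx/1000: 1, 0.69, 0.42, 0.24, 0.15, 0.07, 0.02, 0
lx·mx by age: 0, 0, 1.26, 0.72, 0.45, 0.14, 0.02, 0
R0 = Σ lx·mx = 2.59 → 2.590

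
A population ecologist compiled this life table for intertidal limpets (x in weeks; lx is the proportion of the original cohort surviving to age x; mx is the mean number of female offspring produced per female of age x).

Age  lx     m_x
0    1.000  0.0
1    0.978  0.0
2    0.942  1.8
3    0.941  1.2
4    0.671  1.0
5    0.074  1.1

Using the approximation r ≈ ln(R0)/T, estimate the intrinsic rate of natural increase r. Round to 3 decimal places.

0.462

R0 = Σ lx·mx = 0 + 0 + 1.6956 + 1.1292 + 0.671 + 0.0814 = 3.5772
Σ x·lx·mx = 9.8698; T = 9.8698/3.5772 = 2.75909…
r ≈ ln(R0)/T = ln(3.5772)/2.75909… = 0.46196… → 0.462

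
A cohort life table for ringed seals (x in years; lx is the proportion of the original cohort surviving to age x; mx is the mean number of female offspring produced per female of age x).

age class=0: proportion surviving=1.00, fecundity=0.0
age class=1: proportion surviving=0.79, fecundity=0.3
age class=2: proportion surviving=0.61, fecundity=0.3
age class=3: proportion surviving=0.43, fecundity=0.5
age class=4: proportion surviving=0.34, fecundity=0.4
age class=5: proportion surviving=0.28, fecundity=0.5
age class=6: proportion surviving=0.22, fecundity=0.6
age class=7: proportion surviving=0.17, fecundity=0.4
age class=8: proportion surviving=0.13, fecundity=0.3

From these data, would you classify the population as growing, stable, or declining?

R0 = Σ lx·mx = 0 + 0.237 + 0.183 + 0.215 + 0.136 + 0.14 + 0.132 + 0.068 + 0.039 = 1.15
R0 > 1, so the population is growing.

growing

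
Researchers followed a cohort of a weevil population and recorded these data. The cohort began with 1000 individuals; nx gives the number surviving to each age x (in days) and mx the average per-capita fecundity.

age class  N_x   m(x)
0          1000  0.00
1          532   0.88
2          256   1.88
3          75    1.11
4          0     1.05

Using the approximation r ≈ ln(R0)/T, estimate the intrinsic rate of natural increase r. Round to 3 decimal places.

lx = nx/n0 = nx/1000: 1, 0.532, 0.256, 0.075, 0
R0 = Σ lx·mx = 0 + 0.46816 + 0.48128 + 0.08325 + 0 = 1.03269
Σ x·lx·mx = 1.68047; T = 1.68047/1.03269 = 1.62727…
r ≈ ln(R0)/T = ln(1.03269)/1.62727… = 0.01977… → 0.020

0.020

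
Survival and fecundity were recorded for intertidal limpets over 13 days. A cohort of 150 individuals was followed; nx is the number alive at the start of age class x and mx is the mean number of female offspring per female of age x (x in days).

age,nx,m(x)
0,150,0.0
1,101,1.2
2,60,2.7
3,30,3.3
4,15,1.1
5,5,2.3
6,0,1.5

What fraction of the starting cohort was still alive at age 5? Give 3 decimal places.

l_5 = n_5/n_0 = 5/150 = 0.033333… → 0.033

0.033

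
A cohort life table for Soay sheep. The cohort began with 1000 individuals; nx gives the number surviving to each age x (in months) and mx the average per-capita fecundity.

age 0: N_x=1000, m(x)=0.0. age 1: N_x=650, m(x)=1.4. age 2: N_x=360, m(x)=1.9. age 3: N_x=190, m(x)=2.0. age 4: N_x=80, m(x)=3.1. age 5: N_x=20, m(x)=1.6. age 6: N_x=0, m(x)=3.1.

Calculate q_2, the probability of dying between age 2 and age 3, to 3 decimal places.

lx = nx/n0 = nx/1000: 1, 0.65, 0.36, 0.19, 0.08, 0.02, 0
q_2 = (l_2 − l_3) / l_2 = (0.36 − 0.19) / 0.36
     = 0.17 / 0.36 = 0.472222… → 0.472

0.472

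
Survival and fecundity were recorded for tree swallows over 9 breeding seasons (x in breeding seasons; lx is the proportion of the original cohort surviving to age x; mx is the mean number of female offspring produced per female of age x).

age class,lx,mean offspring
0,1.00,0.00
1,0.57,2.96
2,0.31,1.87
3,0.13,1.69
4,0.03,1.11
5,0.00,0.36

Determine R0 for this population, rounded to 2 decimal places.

2.52

lx·mx by age: 0, 1.6872, 0.5797, 0.2197, 0.0333, 0
R0 = Σ lx·mx = 2.5199 → 2.52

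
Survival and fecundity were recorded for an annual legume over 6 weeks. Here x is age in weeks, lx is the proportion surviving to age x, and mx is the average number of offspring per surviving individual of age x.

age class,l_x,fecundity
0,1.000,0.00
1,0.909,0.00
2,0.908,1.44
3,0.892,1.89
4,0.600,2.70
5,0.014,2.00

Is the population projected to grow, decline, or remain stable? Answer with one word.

R0 = Σ lx·mx = 0 + 0 + 1.30752 + 1.68588 + 1.62 + 0.028 = 4.6414
R0 > 1, so the population is growing.

growing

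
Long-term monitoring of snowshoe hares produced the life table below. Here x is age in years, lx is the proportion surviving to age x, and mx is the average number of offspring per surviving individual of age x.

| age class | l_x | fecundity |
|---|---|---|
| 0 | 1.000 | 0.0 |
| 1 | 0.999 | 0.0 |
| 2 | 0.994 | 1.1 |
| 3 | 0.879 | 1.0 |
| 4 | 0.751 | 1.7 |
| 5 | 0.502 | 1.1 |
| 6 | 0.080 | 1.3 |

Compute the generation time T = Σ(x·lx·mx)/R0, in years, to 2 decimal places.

3.41

lx·mx: 0, 0, 1.0934, 0.879, 1.2767, 0.5522, 0.104 → R0 = 3.9053
x·lx·mx: 0, 0, 2.1868, 2.637, 5.1068, 2.761, 0.624 → Σ = 13.3156
T = 13.3156 / 3.9053 = 3.409623… → 3.41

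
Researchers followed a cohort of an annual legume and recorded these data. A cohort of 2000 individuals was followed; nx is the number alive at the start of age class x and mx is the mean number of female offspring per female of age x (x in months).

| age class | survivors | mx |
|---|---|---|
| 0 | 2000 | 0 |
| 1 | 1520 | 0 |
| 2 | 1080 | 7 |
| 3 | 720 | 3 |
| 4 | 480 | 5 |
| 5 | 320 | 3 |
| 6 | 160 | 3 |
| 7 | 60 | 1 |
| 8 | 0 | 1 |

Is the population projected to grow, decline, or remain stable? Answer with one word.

growing

lx = nx/n0 = nx/2000: 1, 0.76, 0.54, 0.36, 0.24, 0.16, 0.08, 0.03, 0
R0 = Σ lx·mx = 0 + 0 + 3.78 + 1.08 + 1.2 + 0.48 + 0.24 + 0.03 + 0 = 6.81
R0 > 1, so the population is growing.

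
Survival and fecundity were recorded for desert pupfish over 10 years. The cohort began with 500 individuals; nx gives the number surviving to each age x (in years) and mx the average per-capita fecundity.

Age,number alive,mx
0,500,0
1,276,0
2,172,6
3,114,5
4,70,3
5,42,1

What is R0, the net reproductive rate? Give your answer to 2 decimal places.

lx = nx/n0 = nx/500: 1, 0.552, 0.344, 0.228, 0.14, 0.084
lx·mx by age: 0, 0, 2.064, 1.14, 0.42, 0.084
R0 = Σ lx·mx = 3.708 → 3.71

3.71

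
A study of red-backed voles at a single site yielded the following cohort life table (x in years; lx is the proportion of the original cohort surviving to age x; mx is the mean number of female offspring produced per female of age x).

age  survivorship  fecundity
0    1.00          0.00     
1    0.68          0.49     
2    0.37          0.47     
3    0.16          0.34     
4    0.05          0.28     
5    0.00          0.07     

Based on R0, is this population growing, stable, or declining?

declining

R0 = Σ lx·mx = 0 + 0.3332 + 0.1739 + 0.0544 + 0.014 + 0 = 0.5755
R0 < 1, so the population is declining.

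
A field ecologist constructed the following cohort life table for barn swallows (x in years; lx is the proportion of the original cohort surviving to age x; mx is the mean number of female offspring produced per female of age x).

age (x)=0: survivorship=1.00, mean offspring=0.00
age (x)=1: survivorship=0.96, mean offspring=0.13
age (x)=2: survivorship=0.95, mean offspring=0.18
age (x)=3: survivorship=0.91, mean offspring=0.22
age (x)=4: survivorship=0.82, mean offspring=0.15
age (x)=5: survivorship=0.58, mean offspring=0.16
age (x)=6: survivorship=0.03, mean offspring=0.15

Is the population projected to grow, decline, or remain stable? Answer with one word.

R0 = Σ lx·mx = 0 + 0.1248 + 0.171 + 0.2002 + 0.123 + 0.0928 + 0.0045 = 0.7163
R0 < 1, so the population is declining.

declining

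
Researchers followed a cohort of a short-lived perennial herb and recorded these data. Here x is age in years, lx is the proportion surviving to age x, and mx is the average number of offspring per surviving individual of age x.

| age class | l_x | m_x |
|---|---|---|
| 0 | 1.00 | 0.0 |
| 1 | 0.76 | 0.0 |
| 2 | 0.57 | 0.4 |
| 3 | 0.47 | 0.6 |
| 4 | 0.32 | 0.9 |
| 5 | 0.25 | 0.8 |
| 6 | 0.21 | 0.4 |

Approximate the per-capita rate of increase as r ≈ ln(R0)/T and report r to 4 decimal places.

R0 = Σ lx·mx = 0 + 0 + 0.228 + 0.282 + 0.288 + 0.2 + 0.084 = 1.082
Σ x·lx·mx = 3.958; T = 3.958/1.082 = 3.65804…
r ≈ ln(R0)/T = ln(1.082)/3.65804… = 0.021545… → 0.0215

0.0215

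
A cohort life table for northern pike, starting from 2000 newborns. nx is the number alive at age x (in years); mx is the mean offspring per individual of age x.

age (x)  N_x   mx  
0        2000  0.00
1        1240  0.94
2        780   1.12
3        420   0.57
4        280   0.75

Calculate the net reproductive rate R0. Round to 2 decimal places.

lx = nx/n0 = nx/2000: 1, 0.62, 0.39, 0.21, 0.14
lx·mx by age: 0, 0.5828, 0.4368, 0.1197, 0.105
R0 = Σ lx·mx = 1.2443 → 1.24

1.24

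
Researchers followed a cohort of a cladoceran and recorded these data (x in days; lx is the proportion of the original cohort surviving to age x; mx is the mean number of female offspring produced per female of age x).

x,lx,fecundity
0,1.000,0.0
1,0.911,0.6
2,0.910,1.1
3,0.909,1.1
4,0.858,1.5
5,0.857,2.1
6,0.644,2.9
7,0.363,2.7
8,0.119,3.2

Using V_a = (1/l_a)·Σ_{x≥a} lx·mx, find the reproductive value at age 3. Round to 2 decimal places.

8.05

lx·mx for x ≥ 3: 0.9999, 1.287, 1.7997, 1.8676, 0.9801, 0.3808 → sum = 7.3151
V_3 = 7.3151 / l_3 = 7.3151 / 0.909 = 8.047415… → 8.05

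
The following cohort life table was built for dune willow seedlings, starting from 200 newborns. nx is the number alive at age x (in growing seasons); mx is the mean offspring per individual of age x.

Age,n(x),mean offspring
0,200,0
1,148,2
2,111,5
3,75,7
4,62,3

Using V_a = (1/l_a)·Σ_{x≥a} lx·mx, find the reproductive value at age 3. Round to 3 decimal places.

9.480

lx = nx/n0 = nx/200: 1, 0.74, 0.555, 0.375, 0.31
lx·mx for x ≥ 3: 2.625, 0.93 → sum = 3.555
V_3 = 3.555 / l_3 = 3.555 / 0.375 = 9.48 → 9.480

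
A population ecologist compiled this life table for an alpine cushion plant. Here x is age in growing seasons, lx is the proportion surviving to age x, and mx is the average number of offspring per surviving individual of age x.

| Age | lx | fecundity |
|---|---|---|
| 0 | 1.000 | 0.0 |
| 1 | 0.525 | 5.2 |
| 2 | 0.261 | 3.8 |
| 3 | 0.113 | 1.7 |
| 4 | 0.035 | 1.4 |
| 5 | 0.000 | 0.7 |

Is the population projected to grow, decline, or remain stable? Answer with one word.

R0 = Σ lx·mx = 0 + 2.73 + 0.9918 + 0.1921 + 0.049 + 0 = 3.9629
R0 > 1, so the population is growing.

growing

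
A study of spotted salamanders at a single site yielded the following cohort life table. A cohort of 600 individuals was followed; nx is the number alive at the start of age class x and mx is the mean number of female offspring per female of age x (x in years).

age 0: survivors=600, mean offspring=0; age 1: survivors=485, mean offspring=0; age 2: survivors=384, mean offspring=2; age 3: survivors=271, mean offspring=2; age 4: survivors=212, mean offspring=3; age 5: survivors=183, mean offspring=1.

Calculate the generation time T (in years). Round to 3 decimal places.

3.110

lx = nx/n0 = nx/600: 1, 0.80833…, 0.64, 0.45167…, 0.35333…, 0.305
lx·mx: 0, 0, 1.28, 0.903333…, 1.06…, 0.305 → R0 = 3.548333…
x·lx·mx: 0, 0, 2.56, 2.71…, 4.24…, 1.525 → Σ = 11.035…
T = 11.035… / 3.548333… = 3.109911… → 3.110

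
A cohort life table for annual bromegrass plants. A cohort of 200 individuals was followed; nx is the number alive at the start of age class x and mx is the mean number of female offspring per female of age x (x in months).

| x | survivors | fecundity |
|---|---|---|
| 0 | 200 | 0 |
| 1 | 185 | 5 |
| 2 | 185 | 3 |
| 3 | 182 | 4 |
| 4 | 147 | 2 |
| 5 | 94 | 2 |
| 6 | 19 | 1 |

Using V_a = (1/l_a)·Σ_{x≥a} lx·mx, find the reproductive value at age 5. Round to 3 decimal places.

2.202

lx = nx/n0 = nx/200: 1, 0.925, 0.925, 0.91, 0.735, 0.47, 0.095
lx·mx for x ≥ 5: 0.94, 0.095 → sum = 1.035
V_5 = 1.035 / l_5 = 1.035 / 0.47 = 2.202128… → 2.202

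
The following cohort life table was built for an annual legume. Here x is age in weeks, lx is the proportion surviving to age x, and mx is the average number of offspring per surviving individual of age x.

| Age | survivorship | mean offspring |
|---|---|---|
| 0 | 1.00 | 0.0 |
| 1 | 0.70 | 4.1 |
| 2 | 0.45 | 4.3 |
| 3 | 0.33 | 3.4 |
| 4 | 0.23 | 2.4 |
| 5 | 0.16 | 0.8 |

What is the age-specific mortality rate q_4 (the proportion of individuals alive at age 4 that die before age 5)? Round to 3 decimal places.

0.304

q_4 = (l_4 − l_5) / l_4 = (0.23 − 0.16) / 0.23
     = 0.07 / 0.23 = 0.304348… → 0.304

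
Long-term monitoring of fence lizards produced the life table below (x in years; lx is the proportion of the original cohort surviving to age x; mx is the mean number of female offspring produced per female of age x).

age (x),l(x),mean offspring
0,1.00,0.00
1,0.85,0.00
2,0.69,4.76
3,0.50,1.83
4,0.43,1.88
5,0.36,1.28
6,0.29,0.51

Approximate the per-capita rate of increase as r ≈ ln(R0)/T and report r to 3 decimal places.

R0 = Σ lx·mx = 0 + 0 + 3.2844 + 0.915 + 0.8084 + 0.4608 + 0.1479 = 5.6165
Σ x·lx·mx = 15.7388; T = 15.7388/5.6165 = 2.80224…
r ≈ ln(R0)/T = ln(5.6165)/2.80224… = 0.61583… → 0.616

0.616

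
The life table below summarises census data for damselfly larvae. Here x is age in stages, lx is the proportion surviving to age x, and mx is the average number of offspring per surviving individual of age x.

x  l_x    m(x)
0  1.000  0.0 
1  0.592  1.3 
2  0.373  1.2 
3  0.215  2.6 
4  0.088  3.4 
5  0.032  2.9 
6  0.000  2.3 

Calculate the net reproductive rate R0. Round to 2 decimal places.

lx·mx by age: 0, 0.7696, 0.4476, 0.559, 0.2992, 0.0928, 0
R0 = Σ lx·mx = 2.1682 → 2.17

2.17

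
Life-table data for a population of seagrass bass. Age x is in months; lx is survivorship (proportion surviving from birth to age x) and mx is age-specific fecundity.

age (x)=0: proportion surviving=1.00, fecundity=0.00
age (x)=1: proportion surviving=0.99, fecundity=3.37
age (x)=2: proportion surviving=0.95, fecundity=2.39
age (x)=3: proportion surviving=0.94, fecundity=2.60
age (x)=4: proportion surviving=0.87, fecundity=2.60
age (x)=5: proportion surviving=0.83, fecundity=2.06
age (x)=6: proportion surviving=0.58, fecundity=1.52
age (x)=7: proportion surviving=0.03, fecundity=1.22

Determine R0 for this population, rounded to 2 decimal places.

lx·mx by age: 0, 3.3363, 2.2705, 2.444, 2.262, 1.7098, 0.8816, 0.0366
R0 = Σ lx·mx = 12.9408 → 12.94

12.94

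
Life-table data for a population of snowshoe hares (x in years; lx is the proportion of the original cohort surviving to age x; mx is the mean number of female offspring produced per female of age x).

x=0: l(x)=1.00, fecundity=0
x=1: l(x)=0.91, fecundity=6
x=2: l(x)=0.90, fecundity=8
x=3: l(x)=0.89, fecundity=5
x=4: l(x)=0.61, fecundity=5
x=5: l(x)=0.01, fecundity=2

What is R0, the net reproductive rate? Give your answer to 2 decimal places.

20.18

lx·mx by age: 0, 5.46, 7.2, 4.45, 3.05, 0.02
R0 = Σ lx·mx = 20.18 → 20.18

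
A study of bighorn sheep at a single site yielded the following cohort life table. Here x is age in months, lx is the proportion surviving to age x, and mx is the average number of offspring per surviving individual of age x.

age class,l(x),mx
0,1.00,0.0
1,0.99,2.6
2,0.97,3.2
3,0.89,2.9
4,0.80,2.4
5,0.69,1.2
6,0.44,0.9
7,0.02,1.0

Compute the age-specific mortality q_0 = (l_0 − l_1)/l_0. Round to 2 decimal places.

q_0 = (l_0 − l_1) / l_0 = (1 − 0.99) / 1
     = 0.01 / 1 = 0.01 → 0.01

0.01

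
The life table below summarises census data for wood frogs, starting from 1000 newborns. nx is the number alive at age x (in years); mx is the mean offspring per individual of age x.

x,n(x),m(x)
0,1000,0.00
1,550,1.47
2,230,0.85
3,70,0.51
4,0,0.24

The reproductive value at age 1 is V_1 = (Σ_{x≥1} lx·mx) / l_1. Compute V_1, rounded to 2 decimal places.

1.89

lx = nx/n0 = nx/1000: 1, 0.55, 0.23, 0.07, 0
lx·mx for x ≥ 1: 0.8085, 0.1955, 0.0357, 0 → sum = 1.0397
V_1 = 1.0397 / l_1 = 1.0397 / 0.55 = 1.890364… → 1.89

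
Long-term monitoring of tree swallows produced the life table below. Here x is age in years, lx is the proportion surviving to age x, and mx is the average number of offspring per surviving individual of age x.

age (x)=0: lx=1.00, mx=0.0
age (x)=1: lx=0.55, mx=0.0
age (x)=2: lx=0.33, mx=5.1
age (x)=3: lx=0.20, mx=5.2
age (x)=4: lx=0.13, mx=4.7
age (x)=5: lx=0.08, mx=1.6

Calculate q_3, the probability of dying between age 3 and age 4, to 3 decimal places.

0.350

q_3 = (l_3 − l_4) / l_3 = (0.2 − 0.13) / 0.2
     = 0.07 / 0.2 = 0.35 → 0.350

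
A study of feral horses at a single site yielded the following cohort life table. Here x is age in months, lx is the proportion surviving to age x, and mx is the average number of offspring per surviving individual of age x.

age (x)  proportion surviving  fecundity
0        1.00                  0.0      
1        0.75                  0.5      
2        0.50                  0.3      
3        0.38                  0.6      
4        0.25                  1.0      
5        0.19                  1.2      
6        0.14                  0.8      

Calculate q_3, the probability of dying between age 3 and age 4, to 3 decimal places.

0.342

q_3 = (l_3 − l_4) / l_3 = (0.38 − 0.25) / 0.38
     = 0.13 / 0.38 = 0.342105… → 0.342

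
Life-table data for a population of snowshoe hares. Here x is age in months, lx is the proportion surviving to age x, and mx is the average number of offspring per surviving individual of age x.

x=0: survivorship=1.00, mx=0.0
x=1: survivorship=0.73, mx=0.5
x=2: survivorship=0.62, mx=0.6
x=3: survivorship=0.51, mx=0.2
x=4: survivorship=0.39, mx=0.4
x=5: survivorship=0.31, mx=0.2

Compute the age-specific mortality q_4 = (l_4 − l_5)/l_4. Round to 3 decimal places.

q_4 = (l_4 − l_5) / l_4 = (0.39 − 0.31) / 0.39
     = 0.08 / 0.39 = 0.205128… → 0.205

0.205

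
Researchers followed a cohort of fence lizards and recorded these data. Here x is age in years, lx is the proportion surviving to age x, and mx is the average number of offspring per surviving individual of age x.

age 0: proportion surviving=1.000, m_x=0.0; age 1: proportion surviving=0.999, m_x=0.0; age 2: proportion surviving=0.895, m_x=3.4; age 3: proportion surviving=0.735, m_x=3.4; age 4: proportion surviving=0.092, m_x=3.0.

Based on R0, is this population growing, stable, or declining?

growing

R0 = Σ lx·mx = 0 + 0 + 3.043 + 2.499 + 0.276 = 5.818
R0 > 1, so the population is growing.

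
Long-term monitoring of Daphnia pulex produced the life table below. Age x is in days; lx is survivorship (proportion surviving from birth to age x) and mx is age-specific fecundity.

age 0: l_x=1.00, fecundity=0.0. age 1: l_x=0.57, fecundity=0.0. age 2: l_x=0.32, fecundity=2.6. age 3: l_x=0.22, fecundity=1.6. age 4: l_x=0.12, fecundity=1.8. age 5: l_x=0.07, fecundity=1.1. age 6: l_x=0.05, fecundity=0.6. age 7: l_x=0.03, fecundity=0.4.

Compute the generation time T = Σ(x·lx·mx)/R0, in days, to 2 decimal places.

2.79

lx·mx: 0, 0, 0.832, 0.352, 0.216, 0.077, 0.03, 0.012 → R0 = 1.519
x·lx·mx: 0, 0, 1.664, 1.056, 0.864, 0.385, 0.18, 0.084 → Σ = 4.233
T = 4.233 / 1.519 = 2.786702… → 2.79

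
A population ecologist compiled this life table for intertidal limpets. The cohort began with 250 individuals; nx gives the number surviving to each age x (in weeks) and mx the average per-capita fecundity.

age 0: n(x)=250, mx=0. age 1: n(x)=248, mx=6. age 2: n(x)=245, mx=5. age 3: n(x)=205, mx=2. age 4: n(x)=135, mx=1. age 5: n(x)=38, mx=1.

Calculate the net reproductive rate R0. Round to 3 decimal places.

lx = nx/n0 = nx/250: 1, 0.992, 0.98, 0.82, 0.54, 0.152
lx·mx by age: 0, 5.952, 4.9, 1.64, 0.54, 0.152
R0 = Σ lx·mx = 13.184 → 13.184

13.184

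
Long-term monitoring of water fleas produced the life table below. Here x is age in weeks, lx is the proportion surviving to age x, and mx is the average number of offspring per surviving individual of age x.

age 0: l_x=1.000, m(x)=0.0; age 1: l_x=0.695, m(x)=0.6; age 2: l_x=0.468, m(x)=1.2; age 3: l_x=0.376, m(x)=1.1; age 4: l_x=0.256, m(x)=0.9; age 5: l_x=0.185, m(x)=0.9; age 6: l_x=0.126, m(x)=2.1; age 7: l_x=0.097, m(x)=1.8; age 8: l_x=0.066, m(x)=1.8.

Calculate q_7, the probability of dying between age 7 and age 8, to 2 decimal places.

0.32

q_7 = (l_7 − l_8) / l_7 = (0.097 − 0.066) / 0.097
     = 0.031 / 0.097 = 0.319588… → 0.32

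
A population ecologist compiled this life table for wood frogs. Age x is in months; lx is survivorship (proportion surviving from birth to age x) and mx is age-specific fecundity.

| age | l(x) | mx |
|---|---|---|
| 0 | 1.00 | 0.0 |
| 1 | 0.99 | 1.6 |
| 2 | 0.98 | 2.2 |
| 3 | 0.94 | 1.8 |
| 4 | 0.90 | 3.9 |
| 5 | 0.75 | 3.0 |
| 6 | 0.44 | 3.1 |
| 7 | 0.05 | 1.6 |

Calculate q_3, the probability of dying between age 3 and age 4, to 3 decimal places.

q_3 = (l_3 − l_4) / l_3 = (0.94 − 0.9) / 0.94
     = 0.04 / 0.94 = 0.042553… → 0.043

0.043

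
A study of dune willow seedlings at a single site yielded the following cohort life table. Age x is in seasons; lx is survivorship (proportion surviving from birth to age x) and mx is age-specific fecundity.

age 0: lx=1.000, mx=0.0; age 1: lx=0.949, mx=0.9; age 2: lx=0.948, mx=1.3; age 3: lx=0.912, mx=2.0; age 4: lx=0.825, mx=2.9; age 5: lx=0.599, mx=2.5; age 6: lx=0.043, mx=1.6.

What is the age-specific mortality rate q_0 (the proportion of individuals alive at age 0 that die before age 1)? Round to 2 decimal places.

0.05

q_0 = (l_0 − l_1) / l_0 = (1 − 0.949) / 1
     = 0.051 / 1 = 0.051 → 0.05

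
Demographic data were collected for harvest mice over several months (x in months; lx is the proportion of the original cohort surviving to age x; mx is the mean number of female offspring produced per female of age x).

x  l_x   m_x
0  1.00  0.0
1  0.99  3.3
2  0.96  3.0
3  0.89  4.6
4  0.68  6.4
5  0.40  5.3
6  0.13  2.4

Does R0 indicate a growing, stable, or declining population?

growing

R0 = Σ lx·mx = 0 + 3.267 + 2.88 + 4.094 + 4.352 + 2.12 + 0.312 = 17.025
R0 > 1, so the population is growing.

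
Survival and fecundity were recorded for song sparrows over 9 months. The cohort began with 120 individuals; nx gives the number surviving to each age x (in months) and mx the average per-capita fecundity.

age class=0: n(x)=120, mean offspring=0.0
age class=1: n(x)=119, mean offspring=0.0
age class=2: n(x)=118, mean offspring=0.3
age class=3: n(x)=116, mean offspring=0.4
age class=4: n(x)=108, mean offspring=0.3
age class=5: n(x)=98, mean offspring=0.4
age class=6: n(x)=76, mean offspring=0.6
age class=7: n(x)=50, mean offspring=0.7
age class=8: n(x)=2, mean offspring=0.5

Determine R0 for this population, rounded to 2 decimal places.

1.96

lx = nx/n0 = nx/120: 1, 0.99167…, 0.98333…, 0.96667…, 0.9, 0.81667…, 0.63333…, 0.41667…, 0.01667…
lx·mx by age: 0, 0, 0.295…, 0.386667…, 0.27, 0.326667…, 0.38…, 0.291667…, 0.008333…
R0 = Σ lx·mx = 1.958333… → 1.96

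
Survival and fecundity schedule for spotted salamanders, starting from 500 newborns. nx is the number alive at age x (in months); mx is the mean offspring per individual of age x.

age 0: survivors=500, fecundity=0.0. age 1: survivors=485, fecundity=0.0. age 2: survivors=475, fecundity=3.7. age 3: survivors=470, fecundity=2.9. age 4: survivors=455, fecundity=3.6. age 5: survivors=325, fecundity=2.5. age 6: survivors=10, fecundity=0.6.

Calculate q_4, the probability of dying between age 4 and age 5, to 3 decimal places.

0.286

lx = nx/n0 = nx/500: 1, 0.97, 0.95, 0.94, 0.91, 0.65, 0.02
q_4 = (l_4 − l_5) / l_4 = (0.91 − 0.65) / 0.91
     = 0.26 / 0.91 = 0.285714… → 0.286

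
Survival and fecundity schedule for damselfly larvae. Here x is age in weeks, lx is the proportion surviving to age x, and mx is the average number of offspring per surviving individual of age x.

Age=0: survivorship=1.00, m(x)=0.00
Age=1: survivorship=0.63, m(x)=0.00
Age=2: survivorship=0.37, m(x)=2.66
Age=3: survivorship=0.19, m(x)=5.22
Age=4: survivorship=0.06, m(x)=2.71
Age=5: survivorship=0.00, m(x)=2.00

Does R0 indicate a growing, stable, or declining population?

R0 = Σ lx·mx = 0 + 0 + 0.9842 + 0.9918 + 0.1626 + 0 = 2.1386
R0 > 1, so the population is growing.

growing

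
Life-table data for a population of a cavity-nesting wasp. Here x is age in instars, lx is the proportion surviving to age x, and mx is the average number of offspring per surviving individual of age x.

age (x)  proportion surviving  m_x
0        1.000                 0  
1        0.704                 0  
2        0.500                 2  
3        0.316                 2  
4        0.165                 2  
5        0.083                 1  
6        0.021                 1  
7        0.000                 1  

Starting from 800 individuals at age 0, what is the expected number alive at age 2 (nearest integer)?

Expected survivors = N0 · l_2 = 800 × 0.500 = 400 → 400

400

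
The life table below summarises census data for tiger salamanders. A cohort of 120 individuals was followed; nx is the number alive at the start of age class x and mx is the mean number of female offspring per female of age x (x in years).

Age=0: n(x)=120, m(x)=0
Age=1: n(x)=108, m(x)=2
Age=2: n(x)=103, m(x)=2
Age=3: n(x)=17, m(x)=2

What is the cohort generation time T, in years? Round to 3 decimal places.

lx = nx/n0 = nx/120: 1, 0.9, 0.85833…, 0.14167…
lx·mx: 0, 1.8, 1.716667…, 0.283333… → R0 = 3.8…
x·lx·mx: 0, 1.8, 3.433333…, 0.85… → Σ = 6.083333…
T = 6.083333… / 3.8… = 1.600877… → 1.601

1.601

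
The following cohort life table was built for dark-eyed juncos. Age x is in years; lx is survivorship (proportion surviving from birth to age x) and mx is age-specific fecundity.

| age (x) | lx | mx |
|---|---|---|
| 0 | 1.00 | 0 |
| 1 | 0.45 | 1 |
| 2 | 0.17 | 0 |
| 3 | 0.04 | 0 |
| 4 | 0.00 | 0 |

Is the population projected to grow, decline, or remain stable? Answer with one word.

declining

R0 = Σ lx·mx = 0 + 0.45 + 0 + 0 + 0 = 0.45
R0 < 1, so the population is declining.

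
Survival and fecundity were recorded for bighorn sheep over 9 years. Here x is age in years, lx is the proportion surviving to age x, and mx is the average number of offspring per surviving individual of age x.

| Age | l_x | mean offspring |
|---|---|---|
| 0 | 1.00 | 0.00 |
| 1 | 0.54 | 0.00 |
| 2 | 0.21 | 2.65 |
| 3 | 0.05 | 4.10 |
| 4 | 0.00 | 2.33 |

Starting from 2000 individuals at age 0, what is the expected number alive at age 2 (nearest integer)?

420

Expected survivors = N0 · l_2 = 2000 × 0.21 = 420 → 420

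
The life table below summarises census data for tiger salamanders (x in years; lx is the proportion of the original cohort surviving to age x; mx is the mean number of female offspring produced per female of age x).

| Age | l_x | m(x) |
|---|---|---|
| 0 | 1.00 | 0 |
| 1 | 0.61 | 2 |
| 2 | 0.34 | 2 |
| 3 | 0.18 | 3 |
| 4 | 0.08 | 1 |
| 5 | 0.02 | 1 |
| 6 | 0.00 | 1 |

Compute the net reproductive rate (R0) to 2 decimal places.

lx·mx by age: 0, 1.22, 0.68, 0.54, 0.08, 0.02, 0
R0 = Σ lx·mx = 2.54 → 2.54

2.54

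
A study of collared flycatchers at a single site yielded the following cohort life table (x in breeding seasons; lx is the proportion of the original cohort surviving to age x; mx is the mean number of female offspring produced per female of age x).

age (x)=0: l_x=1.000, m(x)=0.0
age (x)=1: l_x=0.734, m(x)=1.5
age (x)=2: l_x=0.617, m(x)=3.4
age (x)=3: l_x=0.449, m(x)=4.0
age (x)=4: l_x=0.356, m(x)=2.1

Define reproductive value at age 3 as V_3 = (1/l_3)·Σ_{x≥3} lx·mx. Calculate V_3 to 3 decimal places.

lx·mx for x ≥ 3: 1.796, 0.7476 → sum = 2.5436
V_3 = 2.5436 / l_3 = 2.5436 / 0.449 = 5.665033… → 5.665

5.665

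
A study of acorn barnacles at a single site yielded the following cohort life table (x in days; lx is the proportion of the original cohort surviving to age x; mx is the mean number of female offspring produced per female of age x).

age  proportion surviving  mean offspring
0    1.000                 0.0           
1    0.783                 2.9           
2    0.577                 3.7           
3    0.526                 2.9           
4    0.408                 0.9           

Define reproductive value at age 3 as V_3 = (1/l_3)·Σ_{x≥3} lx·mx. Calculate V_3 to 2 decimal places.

lx·mx for x ≥ 3: 1.5254, 0.3672 → sum = 1.8926
V_3 = 1.8926 / l_3 = 1.8926 / 0.526 = 3.598099… → 3.60

3.60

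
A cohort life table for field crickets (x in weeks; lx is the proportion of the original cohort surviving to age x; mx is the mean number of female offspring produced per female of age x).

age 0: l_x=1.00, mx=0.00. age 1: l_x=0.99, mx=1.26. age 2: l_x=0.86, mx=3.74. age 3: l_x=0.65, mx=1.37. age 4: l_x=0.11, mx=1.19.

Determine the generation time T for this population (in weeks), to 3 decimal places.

lx·mx: 0, 1.2474, 3.2164, 0.8905, 0.1309 → R0 = 5.4852
x·lx·mx: 0, 1.2474, 6.4328, 2.6715, 0.5236 → Σ = 10.8753
T = 10.8753 / 5.4852 = 1.982662… → 1.983

1.983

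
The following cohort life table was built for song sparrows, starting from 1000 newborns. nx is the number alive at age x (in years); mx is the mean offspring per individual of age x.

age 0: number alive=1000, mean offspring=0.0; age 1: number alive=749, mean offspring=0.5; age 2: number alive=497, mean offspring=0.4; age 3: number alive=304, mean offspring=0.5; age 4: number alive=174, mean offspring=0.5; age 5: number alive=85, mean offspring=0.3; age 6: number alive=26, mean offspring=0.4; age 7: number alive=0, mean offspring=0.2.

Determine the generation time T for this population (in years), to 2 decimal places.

2.08

lx = nx/n0 = nx/1000: 1, 0.749, 0.497, 0.304, 0.174, 0.085, 0.026, 0
lx·mx: 0, 0.3745, 0.1988, 0.152, 0.087, 0.0255, 0.0104, 0 → R0 = 0.8482
x·lx·mx: 0, 0.3745, 0.3976, 0.456, 0.348, 0.1275, 0.0624, 0 → Σ = 1.766
T = 1.766 / 0.8482 = 2.082056… → 2.08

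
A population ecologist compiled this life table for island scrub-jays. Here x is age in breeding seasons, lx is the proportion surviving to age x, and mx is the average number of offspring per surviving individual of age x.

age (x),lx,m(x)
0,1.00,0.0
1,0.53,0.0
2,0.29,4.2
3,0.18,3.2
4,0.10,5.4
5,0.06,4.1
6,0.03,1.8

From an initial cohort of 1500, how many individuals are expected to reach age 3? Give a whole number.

270

Expected survivors = N0 · l_3 = 1500 × 0.18 = 270 → 270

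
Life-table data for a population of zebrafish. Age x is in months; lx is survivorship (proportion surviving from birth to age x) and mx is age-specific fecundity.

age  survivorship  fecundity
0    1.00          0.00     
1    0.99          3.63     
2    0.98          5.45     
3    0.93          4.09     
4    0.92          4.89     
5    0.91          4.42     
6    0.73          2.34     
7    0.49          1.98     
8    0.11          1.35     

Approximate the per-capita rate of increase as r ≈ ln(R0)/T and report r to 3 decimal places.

0.934

R0 = Σ lx·mx = 0 + 3.5937 + 5.341 + 3.8037 + 4.4988 + 4.0222 + 1.7082 + 0.9702 + 0.1485 = 24.0863
Σ x·lx·mx = 82.0216; T = 82.0216/24.0863 = 3.40532…
r ≈ ln(R0)/T = ln(24.0863)/3.40532… = 0.93432… → 0.934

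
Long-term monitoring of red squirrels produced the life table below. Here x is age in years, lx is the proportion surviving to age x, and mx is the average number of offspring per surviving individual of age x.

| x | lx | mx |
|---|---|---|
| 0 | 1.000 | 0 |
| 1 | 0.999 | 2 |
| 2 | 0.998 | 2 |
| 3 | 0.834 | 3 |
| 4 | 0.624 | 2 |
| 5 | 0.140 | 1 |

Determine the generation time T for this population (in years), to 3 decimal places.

lx·mx: 0, 1.998, 1.996, 2.502, 1.248, 0.14 → R0 = 7.884
x·lx·mx: 0, 1.998, 3.992, 7.506, 4.992, 0.7 → Σ = 19.188
T = 19.188 / 7.884 = 2.43379… → 2.434

2.434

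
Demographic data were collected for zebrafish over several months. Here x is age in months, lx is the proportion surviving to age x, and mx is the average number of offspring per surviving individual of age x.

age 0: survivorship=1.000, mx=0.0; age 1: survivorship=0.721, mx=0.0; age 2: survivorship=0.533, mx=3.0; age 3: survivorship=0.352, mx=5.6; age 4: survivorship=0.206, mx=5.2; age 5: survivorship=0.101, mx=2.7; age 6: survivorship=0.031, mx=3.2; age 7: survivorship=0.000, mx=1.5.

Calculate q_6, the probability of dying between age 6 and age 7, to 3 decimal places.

q_6 = (l_6 − l_7) / l_6 = (0.031 − 0) / 0.031
     = 0.031 / 0.031 = 1 → 1.000

1.000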